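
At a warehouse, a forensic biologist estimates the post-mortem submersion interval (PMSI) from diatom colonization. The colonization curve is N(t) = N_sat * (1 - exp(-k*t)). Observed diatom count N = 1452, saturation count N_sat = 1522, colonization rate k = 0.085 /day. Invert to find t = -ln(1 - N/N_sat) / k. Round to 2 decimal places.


PMSI from diatom colonization curve:
N / N_sat = 1452 / 1522 = 0.954008
1 - N/N_sat = 0.045992
ln(1 - N/N_sat) = -3.079288
t = -ln(1 - N/N_sat) / k = -(-3.079288) / 0.085 = 36.23 days

36.23


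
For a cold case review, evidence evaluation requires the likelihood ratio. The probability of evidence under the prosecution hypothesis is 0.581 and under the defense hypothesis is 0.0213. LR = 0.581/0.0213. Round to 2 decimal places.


Likelihood ratio calculation:
LR = P(E|Hp) / P(E|Hd)
LR = 0.581 / 0.0213
LR = 27.28

27.28


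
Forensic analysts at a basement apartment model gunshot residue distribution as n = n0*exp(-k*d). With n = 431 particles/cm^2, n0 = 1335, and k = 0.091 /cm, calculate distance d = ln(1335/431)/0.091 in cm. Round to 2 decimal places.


GSR distance calculation:
n0/n = 1335 / 431 = 3.097448
ln(n0/n) = 1.130579
d = 1.130579 / 0.091 = 12.42 cm

12.42


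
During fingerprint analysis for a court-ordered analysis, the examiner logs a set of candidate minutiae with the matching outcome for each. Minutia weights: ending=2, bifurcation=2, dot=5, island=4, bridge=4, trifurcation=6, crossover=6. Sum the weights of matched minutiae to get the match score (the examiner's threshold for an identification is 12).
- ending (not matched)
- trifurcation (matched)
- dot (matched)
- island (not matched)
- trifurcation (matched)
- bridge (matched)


Weighted minutiae match score:
  ending: not matched, +0
  trifurcation: matched, +6 (running total 6)
  dot: matched, +5 (running total 11)
  island: not matched, +0
  trifurcation: matched, +6 (running total 17)
  bridge: matched, +4 (running total 21)
Total score = 21
Threshold = 12; verdict = identification

21


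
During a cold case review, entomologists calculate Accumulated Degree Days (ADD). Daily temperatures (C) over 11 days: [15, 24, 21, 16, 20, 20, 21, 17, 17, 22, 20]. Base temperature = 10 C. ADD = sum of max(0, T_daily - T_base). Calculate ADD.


Computing ADD day by day:
Day 1: max(0, 15 - 10) = 5
Day 2: max(0, 24 - 10) = 14
Day 3: max(0, 21 - 10) = 11
Day 4: max(0, 16 - 10) = 6
Day 5: max(0, 20 - 10) = 10
Day 6: max(0, 20 - 10) = 10
Day 7: max(0, 21 - 10) = 11
Day 8: max(0, 17 - 10) = 7
Day 9: max(0, 17 - 10) = 7
Day 10: max(0, 22 - 10) = 12
Day 11: max(0, 20 - 10) = 10
Total ADD = 103

103


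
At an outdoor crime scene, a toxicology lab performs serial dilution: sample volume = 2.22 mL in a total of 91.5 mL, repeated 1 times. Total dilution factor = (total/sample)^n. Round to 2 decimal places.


Dilution factor calculation:
Single dilution = V_total / V_sample = 91.5 / 2.22 ≈ 41.216216
Number of dilutions = 1
Total DF = (91.5 / 2.22)^1 (full precision, rounded at the end) = 41.22

41.22


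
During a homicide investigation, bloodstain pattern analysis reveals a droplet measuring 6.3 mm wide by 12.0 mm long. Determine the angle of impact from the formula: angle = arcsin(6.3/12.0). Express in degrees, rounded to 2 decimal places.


Blood spatter impact angle calculation:
width / length = 6.3 / 12.0 = 0.525
angle = arcsin(0.525)
angle = 31.67 degrees

31.67


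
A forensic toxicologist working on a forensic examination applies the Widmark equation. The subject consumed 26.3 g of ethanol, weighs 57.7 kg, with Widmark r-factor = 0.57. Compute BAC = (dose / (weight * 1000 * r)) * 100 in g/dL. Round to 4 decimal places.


Applying the Widmark formula:
BAC = (dose_g / (body_wt * 1000 * r)) * 100
Denominator = 57.7 * 1000 * 0.57 = 32889
BAC = (26.3 / 32889) * 100
BAC = 0.0800 g/dL

0.0800


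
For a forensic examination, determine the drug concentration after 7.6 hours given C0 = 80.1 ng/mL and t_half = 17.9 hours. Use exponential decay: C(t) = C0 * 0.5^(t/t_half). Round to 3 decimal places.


Drug concentration decay:
Number of half-lives = t / t_half = 7.6 / 17.9 = 0.424581
Decay factor = 0.5^0.424581 = 0.74505509
C(t) = 80.1 * 0.74505509 = 59.679 ng/mL

59.679


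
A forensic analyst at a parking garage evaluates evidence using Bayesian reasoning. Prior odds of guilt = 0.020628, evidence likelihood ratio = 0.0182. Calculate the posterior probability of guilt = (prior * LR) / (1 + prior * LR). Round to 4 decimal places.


Bayesian evidence evaluation:
Posterior odds = prior_odds * LR = 0.020628 * 0.0182 = 0.0003754296
Posterior probability = posterior_odds / (1 + posterior_odds)
= 0.0003754296 / (1 + 0.0003754296)
= 0.0003754296 / 1.0003754296
= 0.0004

0.0004


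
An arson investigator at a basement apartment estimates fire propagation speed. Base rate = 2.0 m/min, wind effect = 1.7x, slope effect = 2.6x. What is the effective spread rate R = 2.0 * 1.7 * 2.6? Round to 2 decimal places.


Fire spread rate calculation:
R = R0 * wind_factor * slope_factor
= 2.0 * 1.7 * 2.6
= 3.4 * 2.6
= 8.84 m/min

8.84


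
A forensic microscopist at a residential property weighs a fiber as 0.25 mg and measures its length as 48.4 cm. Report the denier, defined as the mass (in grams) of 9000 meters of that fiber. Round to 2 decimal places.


Denier calculation:
Mass in grams = 0.25 mg / 1000 = 0.00025 g
Length in meters = 48.4 cm / 100 = 0.484 m
Linear density = mass / length = 0.00025 / 0.484 = 0.00051653 g/m
Denier = (g/m) * 9000 = 0.00051653 * 9000 = 4.65

4.65


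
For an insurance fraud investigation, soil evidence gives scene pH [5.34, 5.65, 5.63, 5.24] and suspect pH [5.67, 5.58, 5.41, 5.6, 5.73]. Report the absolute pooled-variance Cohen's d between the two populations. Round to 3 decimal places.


Pooled-variance Cohen's d for soil pH comparison:
Scene mean = 21.86 / 4 = 5.465
Suspect mean = 27.99 / 5 = 5.598
Scene sample variance s_s^2 = 0.042567
Suspect sample variance s_c^2 = 0.01457
Pooled variance = ((n_s-1)*s_s^2 + (n_c-1)*s_c^2) / (n_s + n_c - 2) = 0.026569
Pooled SD = sqrt(0.026569) = 0.163
Mean difference = -0.133
|d| = |-0.133| / 0.163 = 0.816

0.816


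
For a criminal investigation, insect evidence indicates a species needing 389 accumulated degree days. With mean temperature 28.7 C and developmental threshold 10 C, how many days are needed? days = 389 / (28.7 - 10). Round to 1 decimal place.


Insect development time:
Effective temperature = avg_temp - T_base = 28.7 - 10 = 18.7 C
Days = ADD / effective_temp = 389 / 18.7 = 20.8 days

20.8


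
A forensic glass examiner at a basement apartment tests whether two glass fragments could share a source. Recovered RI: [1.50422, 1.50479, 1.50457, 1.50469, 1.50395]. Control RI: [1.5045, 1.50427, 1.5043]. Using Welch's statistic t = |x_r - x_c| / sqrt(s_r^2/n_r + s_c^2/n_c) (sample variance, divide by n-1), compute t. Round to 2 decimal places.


Welch's t-criterion for glass RI comparison:
Recovered mean = sum / n_r = 7.52222 / 5 = 1.504444
Control mean = sum / n_c = 4.51307 / 3 = 1.5043567
Recovered sample variance s_r^2 = 1.2258e-07
Control sample variance s_c^2 = 1.56333e-08
Welch SE (unpooled) = sqrt(s_r^2/n_r + s_c^2/n_c) = sqrt(2.4516e-08 + 5.21111e-09) = sqrt(2.97271e-08) = 0.000172415
|mean_r - mean_c| = 8.73333e-05
t = 8.73333e-05 / 0.000172415 = 0.51

0.51


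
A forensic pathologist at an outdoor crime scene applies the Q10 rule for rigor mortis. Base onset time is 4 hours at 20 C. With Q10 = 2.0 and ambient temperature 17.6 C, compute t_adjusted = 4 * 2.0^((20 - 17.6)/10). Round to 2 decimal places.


Rigor mortis time adjustment:
Exponent = (T_ref - T_actual) / 10 = (20 - 17.6) / 10 = 0.24
Q10 factor = 2.0^0.24 = 1.18099
t_adjusted = 4 * 1.18099 = 4.72 hours

4.72


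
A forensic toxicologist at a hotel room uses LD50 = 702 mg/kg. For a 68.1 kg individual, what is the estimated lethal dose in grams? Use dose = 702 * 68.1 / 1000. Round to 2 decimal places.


Lethal dose calculation:
Lethal dose = LD50 * body_weight / 1000
= 702 * 68.1 / 1000
= 47806.2 / 1000
= 47.81 g

47.81


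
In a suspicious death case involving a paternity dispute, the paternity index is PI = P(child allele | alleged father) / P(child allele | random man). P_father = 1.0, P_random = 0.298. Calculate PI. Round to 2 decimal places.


Paternity Index calculation:
PI = P(allele|father) / P(allele|random)
PI = 1.0 / 0.298
PI = 3.36

3.36


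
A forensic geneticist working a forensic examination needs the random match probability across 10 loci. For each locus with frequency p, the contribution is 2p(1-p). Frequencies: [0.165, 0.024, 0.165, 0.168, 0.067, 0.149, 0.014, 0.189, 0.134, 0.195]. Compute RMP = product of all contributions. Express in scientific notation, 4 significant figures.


Computing RMP for 10 loci:
Locus 1: 2 * 0.165 * 0.835 = 0.27555
Locus 2: 2 * 0.024 * 0.976 = 0.046848
Locus 3: 2 * 0.165 * 0.835 = 0.27555
Locus 4: 2 * 0.168 * 0.832 = 0.279552
Locus 5: 2 * 0.067 * 0.933 = 0.125022
Locus 6: 2 * 0.149 * 0.851 = 0.253598
Locus 7: 2 * 0.014 * 0.986 = 0.027608
Locus 8: 2 * 0.189 * 0.811 = 0.306558
Locus 9: 2 * 0.134 * 0.866 = 0.232088
Locus 10: 2 * 0.195 * 0.805 = 0.31395
RMP = 1.944e-08

1.944e-08


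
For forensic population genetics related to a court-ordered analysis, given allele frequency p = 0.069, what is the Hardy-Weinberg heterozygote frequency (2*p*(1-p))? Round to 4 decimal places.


Hardy-Weinberg heterozygote frequency:
q = 1 - p = 1 - 0.069 = 0.931
2pq = 2 * 0.069 * 0.931 = 0.1285

0.1285


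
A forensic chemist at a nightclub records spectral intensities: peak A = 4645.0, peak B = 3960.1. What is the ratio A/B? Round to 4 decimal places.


Spectral peak ratio:
Peak A = 4645.0 counts
Peak B = 3960.1 counts
Ratio = 4645.0 / 3960.1 = 1.1730

1.1730


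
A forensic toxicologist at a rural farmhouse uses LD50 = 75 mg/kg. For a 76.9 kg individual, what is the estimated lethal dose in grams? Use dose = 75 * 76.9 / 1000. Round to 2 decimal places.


Lethal dose calculation:
Lethal dose = LD50 * body_weight / 1000
= 75 * 76.9 / 1000
= 5767.5 / 1000
= 5.77 g

5.77


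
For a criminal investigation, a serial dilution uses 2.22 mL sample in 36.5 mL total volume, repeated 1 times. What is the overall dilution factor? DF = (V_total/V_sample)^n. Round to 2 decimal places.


Dilution factor calculation:
Single dilution = V_total / V_sample = 36.5 / 2.22 ≈ 16.441441
Number of dilutions = 1
Total DF = (36.5 / 2.22)^1 (full precision, rounded at the end) = 16.44

16.44


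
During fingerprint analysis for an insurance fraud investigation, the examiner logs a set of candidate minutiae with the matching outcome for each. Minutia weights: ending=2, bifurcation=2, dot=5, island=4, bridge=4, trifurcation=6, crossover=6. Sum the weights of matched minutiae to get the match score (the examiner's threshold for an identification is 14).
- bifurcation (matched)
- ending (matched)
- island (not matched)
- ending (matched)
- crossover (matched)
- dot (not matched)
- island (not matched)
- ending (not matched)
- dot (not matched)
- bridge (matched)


Weighted minutiae match score:
  bifurcation: matched, +2 (running total 2)
  ending: matched, +2 (running total 4)
  island: not matched, +0
  ending: matched, +2 (running total 6)
  crossover: matched, +6 (running total 12)
  dot: not matched, +0
  island: not matched, +0
  ending: not matched, +0
  dot: not matched, +0
  bridge: matched, +4 (running total 16)
Total score = 16
Threshold = 14; verdict = identification

16


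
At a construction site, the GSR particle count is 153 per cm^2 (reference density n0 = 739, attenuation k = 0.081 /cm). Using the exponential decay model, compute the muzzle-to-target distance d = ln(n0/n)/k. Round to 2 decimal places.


GSR distance calculation:
n0/n = 739 / 153 = 4.830065
ln(n0/n) = 1.57486
d = 1.57486 / 0.081 = 19.44 cm

19.44


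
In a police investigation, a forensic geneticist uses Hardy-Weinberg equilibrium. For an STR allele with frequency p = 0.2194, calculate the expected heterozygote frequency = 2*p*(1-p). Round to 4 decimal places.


Hardy-Weinberg heterozygote frequency:
q = 1 - p = 1 - 0.2194 = 0.7806
2pq = 2 * 0.2194 * 0.7806 = 0.3425

0.3425


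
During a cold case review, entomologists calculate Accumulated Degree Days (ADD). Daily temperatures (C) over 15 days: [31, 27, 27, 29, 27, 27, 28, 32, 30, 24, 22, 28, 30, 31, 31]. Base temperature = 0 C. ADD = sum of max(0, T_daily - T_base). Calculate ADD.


Computing ADD day by day:
Day 1: max(0, 31 - 0) = 31
Day 2: max(0, 27 - 0) = 27
Day 3: max(0, 27 - 0) = 27
Day 4: max(0, 29 - 0) = 29
Day 5: max(0, 27 - 0) = 27
Day 6: max(0, 27 - 0) = 27
Day 7: max(0, 28 - 0) = 28
Day 8: max(0, 32 - 0) = 32
Day 9: max(0, 30 - 0) = 30
Day 10: max(0, 24 - 0) = 24
Day 11: max(0, 22 - 0) = 22
Day 12: max(0, 28 - 0) = 28
Day 13: max(0, 30 - 0) = 30
Day 14: max(0, 31 - 0) = 31
Day 15: max(0, 31 - 0) = 31
Total ADD = 424

424


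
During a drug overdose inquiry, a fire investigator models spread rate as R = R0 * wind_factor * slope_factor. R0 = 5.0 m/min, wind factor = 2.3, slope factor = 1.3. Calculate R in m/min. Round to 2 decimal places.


Fire spread rate calculation:
R = R0 * wind_factor * slope_factor
= 5.0 * 2.3 * 1.3
= 11.5 * 1.3
= 14.95 m/min

14.95


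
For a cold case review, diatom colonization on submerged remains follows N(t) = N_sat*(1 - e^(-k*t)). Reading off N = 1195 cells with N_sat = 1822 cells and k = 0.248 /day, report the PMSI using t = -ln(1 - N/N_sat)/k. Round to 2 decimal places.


PMSI from diatom colonization curve:
N / N_sat = 1195 / 1822 = 0.655873
1 - N/N_sat = 0.344127
ln(1 - N/N_sat) = -1.066745
t = -ln(1 - N/N_sat) / k = -(-1.066745) / 0.248 = 4.30 days

4.30


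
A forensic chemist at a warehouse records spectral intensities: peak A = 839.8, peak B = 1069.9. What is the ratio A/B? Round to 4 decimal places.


Spectral peak ratio:
Peak A = 839.8 counts
Peak B = 1069.9 counts
Ratio = 839.8 / 1069.9 = 0.7849

0.7849


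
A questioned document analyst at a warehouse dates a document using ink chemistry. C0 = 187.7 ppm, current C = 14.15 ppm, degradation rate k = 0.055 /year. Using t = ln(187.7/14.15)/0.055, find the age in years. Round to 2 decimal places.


Document age estimation:
C0/C = 187.7 / 14.15 = 13.265018
ln(C0/C) = 2.58513
t = 2.58513 / 0.055 = 47.00 years

47.00


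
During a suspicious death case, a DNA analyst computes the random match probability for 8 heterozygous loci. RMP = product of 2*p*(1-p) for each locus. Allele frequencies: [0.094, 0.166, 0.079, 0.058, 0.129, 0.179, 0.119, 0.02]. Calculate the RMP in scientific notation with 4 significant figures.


Computing RMP for 8 loci:
Locus 1: 2 * 0.094 * 0.906 = 0.170328
Locus 2: 2 * 0.166 * 0.834 = 0.276888
Locus 3: 2 * 0.079 * 0.921 = 0.145518
Locus 4: 2 * 0.058 * 0.942 = 0.109272
Locus 5: 2 * 0.129 * 0.871 = 0.224718
Locus 6: 2 * 0.179 * 0.821 = 0.293918
Locus 7: 2 * 0.119 * 0.881 = 0.209678
Locus 8: 2 * 0.02 * 0.98 = 0.0392
RMP = 4.071e-07

4.071e-07


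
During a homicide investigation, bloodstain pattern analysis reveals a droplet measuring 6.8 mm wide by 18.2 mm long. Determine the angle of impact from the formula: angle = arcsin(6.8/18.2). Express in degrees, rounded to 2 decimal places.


Blood spatter impact angle calculation:
width / length = 6.8 / 18.2 = 0.373626
angle = arcsin(0.373626)
angle = 21.94 degrees

21.94


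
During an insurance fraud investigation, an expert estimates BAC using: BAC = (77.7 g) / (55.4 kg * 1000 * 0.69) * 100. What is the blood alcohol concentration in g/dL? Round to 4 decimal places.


Applying the Widmark formula:
BAC = (dose_g / (body_wt * 1000 * r)) * 100
Denominator = 55.4 * 1000 * 0.69 = 38226
BAC = (77.7 / 38226) * 100
BAC = 0.2033 g/dL

0.2033


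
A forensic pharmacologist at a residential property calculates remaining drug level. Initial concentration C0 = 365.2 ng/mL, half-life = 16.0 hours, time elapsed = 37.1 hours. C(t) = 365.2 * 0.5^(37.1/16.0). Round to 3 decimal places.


Drug concentration decay:
Number of half-lives = t / t_half = 37.1 / 16.0 = 2.31875
Decay factor = 0.5^2.31875 = 0.20044106
C(t) = 365.2 * 0.20044106 = 73.201 ng/mL

73.201


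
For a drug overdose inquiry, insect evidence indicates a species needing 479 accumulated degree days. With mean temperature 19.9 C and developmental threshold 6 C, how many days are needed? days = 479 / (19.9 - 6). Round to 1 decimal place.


Insect development time:
Effective temperature = avg_temp - T_base = 19.9 - 6 = 13.9 C
Days = ADD / effective_temp = 479 / 13.9 = 34.5 days

34.5


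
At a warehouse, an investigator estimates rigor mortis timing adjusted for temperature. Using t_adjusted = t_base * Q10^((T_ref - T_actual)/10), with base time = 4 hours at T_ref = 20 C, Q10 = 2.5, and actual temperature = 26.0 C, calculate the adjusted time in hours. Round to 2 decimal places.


Rigor mortis time adjustment:
Exponent = (T_ref - T_actual) / 10 = (20 - 26.0) / 10 = -0.6
Q10 factor = 2.5^-0.6 = 0.57708
t_adjusted = 4 * 0.57708 = 2.31 hours

2.31


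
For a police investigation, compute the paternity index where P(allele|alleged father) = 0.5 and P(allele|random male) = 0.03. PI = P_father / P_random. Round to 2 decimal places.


Paternity Index calculation:
PI = P(allele|father) / P(allele|random)
PI = 0.5 / 0.03
PI = 16.67

16.67


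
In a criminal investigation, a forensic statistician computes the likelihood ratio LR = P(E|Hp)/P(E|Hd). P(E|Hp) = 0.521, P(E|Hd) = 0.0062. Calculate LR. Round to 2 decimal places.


Likelihood ratio calculation:
LR = P(E|Hp) / P(E|Hd)
LR = 0.521 / 0.0062
LR = 84.03

84.03


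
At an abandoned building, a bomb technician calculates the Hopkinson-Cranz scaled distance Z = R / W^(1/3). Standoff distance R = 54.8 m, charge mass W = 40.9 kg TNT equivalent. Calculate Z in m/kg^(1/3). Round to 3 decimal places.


Scaled distance calculation:
W^(1/3) = 40.9^(1/3) = 3.445412
Z = R / W^(1/3) = 54.8 / 3.445412
Z = 15.905 m/kg^(1/3)

15.905


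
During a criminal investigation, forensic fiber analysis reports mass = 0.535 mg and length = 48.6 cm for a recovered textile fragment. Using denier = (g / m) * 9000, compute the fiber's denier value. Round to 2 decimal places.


Denier calculation:
Mass in grams = 0.535 mg / 1000 = 0.000535 g
Length in meters = 48.6 cm / 100 = 0.486 m
Linear density = mass / length = 0.000535 / 0.486 = 0.00110082 g/m
Denier = (g/m) * 9000 = 0.00110082 * 9000 = 9.91

9.91


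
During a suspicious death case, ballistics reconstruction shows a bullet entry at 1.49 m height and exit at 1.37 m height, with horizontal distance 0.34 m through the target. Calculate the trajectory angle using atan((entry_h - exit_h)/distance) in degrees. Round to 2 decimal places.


Bullet trajectory angle:
Height difference = 1.49 - 1.37 = 0.12 m
angle = atan(0.12 / 0.34)
angle = atan(0.352941)
angle = 19.44 degrees

19.44


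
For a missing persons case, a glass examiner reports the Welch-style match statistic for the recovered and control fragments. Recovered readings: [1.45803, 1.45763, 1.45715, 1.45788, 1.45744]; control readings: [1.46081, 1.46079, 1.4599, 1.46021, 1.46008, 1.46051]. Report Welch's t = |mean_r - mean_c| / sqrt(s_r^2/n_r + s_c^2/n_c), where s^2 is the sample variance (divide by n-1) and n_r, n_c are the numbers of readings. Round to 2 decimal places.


Welch's t-criterion for glass RI comparison:
Recovered mean = sum / n_r = 7.28813 / 5 = 1.457626
Control mean = sum / n_c = 8.7623 / 6 = 1.4603833
Recovered sample variance s_r^2 = 1.2223e-07
Control sample variance s_c^2 = 1.43827e-07
Welch SE (unpooled) = sqrt(s_r^2/n_r + s_c^2/n_c) = sqrt(2.4446e-08 + 2.39711e-08) = sqrt(4.84171e-08) = 0.000220039
|mean_r - mean_c| = 0.00275733
t = 0.00275733 / 0.000220039 = 12.53

12.53


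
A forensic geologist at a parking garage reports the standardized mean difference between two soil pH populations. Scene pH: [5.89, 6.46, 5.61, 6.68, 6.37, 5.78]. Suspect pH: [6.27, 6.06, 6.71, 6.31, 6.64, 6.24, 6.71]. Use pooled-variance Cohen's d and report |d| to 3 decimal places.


Pooled-variance Cohen's d for soil pH comparison:
Scene mean = 36.79 / 6 = 6.131667
Suspect mean = 44.94 / 7 = 6.42
Scene sample variance s_s^2 = 0.183897
Suspect sample variance s_c^2 = 0.068867
Pooled variance = ((n_s-1)*s_s^2 + (n_c-1)*s_c^2) / (n_s + n_c - 2) = 0.121153
Pooled SD = sqrt(0.121153) = 0.34807
Mean difference = -0.288333
|d| = |-0.288333| / 0.34807 = 0.828

0.828


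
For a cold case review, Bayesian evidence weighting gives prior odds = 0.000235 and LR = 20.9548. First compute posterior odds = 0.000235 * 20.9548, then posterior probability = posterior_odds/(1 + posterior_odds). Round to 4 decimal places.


Bayesian evidence evaluation:
Posterior odds = prior_odds * LR = 0.000235 * 20.9548 = 0.004924378
Posterior probability = posterior_odds / (1 + posterior_odds)
= 0.004924378 / (1 + 0.004924378)
= 0.004924378 / 1.004924378
= 0.0049

0.0049


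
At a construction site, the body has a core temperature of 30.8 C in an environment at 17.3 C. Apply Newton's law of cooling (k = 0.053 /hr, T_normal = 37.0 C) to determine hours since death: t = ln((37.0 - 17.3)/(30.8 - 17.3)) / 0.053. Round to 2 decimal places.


Using Newton's law of cooling:
t = ln((T_normal - T_ambient) / (T_body - T_ambient)) / k
T_normal - T_ambient = 19.7
T_body - T_ambient = 13.5
Ratio = 1.459259
ln(ratio) = 0.377929
t = 0.377929 / 0.053 = 7.13 hours

7.13


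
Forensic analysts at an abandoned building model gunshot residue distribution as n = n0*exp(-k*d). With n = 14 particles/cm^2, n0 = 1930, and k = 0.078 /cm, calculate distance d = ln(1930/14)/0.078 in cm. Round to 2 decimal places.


GSR distance calculation:
n0/n = 1930 / 14 = 137.857143
ln(n0/n) = 4.926218
d = 4.926218 / 0.078 = 63.16 cm

63.16


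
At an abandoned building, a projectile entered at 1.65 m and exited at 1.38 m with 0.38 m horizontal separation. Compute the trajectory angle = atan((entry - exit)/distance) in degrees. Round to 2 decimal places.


Bullet trajectory angle:
Height difference = 1.65 - 1.38 = 0.27 m
angle = atan(0.27 / 0.38)
angle = atan(0.710526)
angle = 35.39 degrees

35.39


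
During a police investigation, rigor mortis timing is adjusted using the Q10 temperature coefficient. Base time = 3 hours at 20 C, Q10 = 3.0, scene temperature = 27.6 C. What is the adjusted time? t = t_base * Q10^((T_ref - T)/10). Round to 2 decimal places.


Rigor mortis time adjustment:
Exponent = (T_ref - T_actual) / 10 = (20 - 27.6) / 10 = -0.76
Q10 factor = 3.0^-0.76 = 0.4339
t_adjusted = 3 * 0.4339 = 1.30 hours

1.30


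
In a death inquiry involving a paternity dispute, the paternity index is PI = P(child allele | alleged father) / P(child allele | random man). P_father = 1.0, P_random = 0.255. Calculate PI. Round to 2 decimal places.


Paternity Index calculation:
PI = P(allele|father) / P(allele|random)
PI = 1.0 / 0.255
PI = 3.92

3.92


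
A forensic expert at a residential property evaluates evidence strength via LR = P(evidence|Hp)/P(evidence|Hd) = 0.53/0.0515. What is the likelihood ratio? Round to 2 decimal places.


Likelihood ratio calculation:
LR = P(E|Hp) / P(E|Hd)
LR = 0.53 / 0.0515
LR = 10.29

10.29


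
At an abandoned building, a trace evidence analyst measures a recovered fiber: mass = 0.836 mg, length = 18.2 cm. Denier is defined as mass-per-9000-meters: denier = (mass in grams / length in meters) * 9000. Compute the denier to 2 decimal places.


Denier calculation:
Mass in grams = 0.836 mg / 1000 = 0.000836 g
Length in meters = 18.2 cm / 100 = 0.182 m
Linear density = mass / length = 0.000836 / 0.182 = 0.00459341 g/m
Denier = (g/m) * 9000 = 0.00459341 * 9000 = 41.34

41.34


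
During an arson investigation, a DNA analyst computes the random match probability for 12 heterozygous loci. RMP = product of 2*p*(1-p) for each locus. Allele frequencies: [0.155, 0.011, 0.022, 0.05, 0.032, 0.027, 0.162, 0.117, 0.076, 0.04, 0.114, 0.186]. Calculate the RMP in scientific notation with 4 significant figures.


Computing RMP for 12 loci:
Locus 1: 2 * 0.155 * 0.845 = 0.26195
Locus 2: 2 * 0.011 * 0.989 = 0.021758
Locus 3: 2 * 0.022 * 0.978 = 0.043032
Locus 4: 2 * 0.05 * 0.95 = 0.095
Locus 5: 2 * 0.032 * 0.968 = 0.061952
Locus 6: 2 * 0.027 * 0.973 = 0.052542
Locus 7: 2 * 0.162 * 0.838 = 0.271512
Locus 8: 2 * 0.117 * 0.883 = 0.206622
Locus 9: 2 * 0.076 * 0.924 = 0.140448
Locus 10: 2 * 0.04 * 0.96 = 0.0768
Locus 11: 2 * 0.114 * 0.886 = 0.202008
Locus 12: 2 * 0.186 * 0.814 = 0.302808
RMP = 2.807e-12

2.807e-12


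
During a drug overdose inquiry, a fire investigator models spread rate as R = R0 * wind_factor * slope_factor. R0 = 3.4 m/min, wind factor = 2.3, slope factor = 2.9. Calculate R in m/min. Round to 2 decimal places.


Fire spread rate calculation:
R = R0 * wind_factor * slope_factor
= 3.4 * 2.3 * 2.9
= 7.82 * 2.9
= 22.68 m/min

22.68


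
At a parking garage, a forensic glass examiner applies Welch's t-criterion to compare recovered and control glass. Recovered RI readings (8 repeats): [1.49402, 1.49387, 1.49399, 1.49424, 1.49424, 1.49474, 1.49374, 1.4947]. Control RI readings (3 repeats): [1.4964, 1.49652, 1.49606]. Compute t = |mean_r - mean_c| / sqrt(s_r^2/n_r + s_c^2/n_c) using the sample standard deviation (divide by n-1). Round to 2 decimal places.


Welch's t-criterion for glass RI comparison:
Recovered mean = sum / n_r = 11.95354 / 8 = 1.4941925
Control mean = sum / n_c = 4.48898 / 3 = 1.4963267
Recovered sample variance s_r^2 = 1.34479e-07
Control sample variance s_c^2 = 5.69333e-08
Welch SE (unpooled) = sqrt(s_r^2/n_r + s_c^2/n_c) = sqrt(1.68098e-08 + 1.89778e-08) = sqrt(3.57876e-08) = 0.000189176
|mean_r - mean_c| = 0.00213417
t = 0.00213417 / 0.000189176 = 11.28

11.28


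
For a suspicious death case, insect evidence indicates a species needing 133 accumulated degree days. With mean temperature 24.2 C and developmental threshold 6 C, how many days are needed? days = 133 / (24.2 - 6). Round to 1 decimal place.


Insect development time:
Effective temperature = avg_temp - T_base = 24.2 - 6 = 18.2 C
Days = ADD / effective_temp = 133 / 18.2 = 7.3 days

7.3


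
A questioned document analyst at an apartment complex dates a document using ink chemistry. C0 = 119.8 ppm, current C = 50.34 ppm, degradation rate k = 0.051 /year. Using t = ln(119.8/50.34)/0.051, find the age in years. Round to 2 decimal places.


Document age estimation:
C0/C = 119.8 / 50.34 = 2.379817
ln(C0/C) = 0.867024
t = 0.867024 / 0.051 = 17.00 years

17.00


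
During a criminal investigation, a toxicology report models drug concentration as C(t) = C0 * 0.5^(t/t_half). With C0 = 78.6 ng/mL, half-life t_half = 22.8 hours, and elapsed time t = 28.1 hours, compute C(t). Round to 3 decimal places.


Drug concentration decay:
Number of half-lives = t / t_half = 28.1 / 22.8 = 1.232456
Decay factor = 0.5^1.232456 = 0.42559231
C(t) = 78.6 * 0.42559231 = 33.452 ng/mL

33.452


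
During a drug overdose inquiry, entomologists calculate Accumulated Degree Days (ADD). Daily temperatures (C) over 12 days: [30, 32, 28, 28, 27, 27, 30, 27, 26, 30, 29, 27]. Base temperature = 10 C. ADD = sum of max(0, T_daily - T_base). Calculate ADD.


Computing ADD day by day:
Day 1: max(0, 30 - 10) = 20
Day 2: max(0, 32 - 10) = 22
Day 3: max(0, 28 - 10) = 18
Day 4: max(0, 28 - 10) = 18
Day 5: max(0, 27 - 10) = 17
Day 6: max(0, 27 - 10) = 17
Day 7: max(0, 30 - 10) = 20
Day 8: max(0, 27 - 10) = 17
Day 9: max(0, 26 - 10) = 16
Day 10: max(0, 30 - 10) = 20
Day 11: max(0, 29 - 10) = 19
Day 12: max(0, 27 - 10) = 17
Total ADD = 221

221


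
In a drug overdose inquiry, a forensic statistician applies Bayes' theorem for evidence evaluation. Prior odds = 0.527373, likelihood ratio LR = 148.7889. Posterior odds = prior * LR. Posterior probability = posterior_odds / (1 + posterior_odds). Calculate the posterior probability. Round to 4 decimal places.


Bayesian evidence evaluation:
Posterior odds = prior_odds * LR = 0.527373 * 148.7889 = 78.46725
Posterior probability = posterior_odds / (1 + posterior_odds)
= 78.46725 / (1 + 78.46725)
= 78.46725 / 79.46725
= 0.9874

0.9874


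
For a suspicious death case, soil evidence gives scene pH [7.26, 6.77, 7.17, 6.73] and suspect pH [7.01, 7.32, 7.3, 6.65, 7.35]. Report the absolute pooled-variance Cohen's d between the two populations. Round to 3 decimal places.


Pooled-variance Cohen's d for soil pH comparison:
Scene mean = 27.93 / 4 = 6.9825
Suspect mean = 35.63 / 5 = 7.126
Scene sample variance s_s^2 = 0.073692
Suspect sample variance s_c^2 = 0.08953
Pooled variance = ((n_s-1)*s_s^2 + (n_c-1)*s_c^2) / (n_s + n_c - 2) = 0.082742
Pooled SD = sqrt(0.082742) = 0.287649
Mean difference = -0.1435
|d| = |-0.1435| / 0.287649 = 0.499

0.499


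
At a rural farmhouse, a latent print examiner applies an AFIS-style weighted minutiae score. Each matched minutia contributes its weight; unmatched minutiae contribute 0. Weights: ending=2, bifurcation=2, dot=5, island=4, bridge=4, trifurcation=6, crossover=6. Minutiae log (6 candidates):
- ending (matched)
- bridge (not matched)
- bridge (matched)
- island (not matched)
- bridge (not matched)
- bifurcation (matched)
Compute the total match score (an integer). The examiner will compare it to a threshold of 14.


Weighted minutiae match score:
  ending: matched, +2 (running total 2)
  bridge: not matched, +0
  bridge: matched, +4 (running total 6)
  island: not matched, +0
  bridge: not matched, +0
  bifurcation: matched, +2 (running total 8)
Total score = 8
Threshold = 14; verdict = inconclusive

8


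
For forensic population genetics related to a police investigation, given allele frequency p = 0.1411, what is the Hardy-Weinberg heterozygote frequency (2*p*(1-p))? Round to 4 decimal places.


Hardy-Weinberg heterozygote frequency:
q = 1 - p = 1 - 0.1411 = 0.8589
2pq = 2 * 0.1411 * 0.8589 = 0.2424

0.2424


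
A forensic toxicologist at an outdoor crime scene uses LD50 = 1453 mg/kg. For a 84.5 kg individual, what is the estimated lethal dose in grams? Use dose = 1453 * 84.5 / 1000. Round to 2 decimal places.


Lethal dose calculation:
Lethal dose = LD50 * body_weight / 1000
= 1453 * 84.5 / 1000
= 122778.5 / 1000
= 122.78 g

122.78


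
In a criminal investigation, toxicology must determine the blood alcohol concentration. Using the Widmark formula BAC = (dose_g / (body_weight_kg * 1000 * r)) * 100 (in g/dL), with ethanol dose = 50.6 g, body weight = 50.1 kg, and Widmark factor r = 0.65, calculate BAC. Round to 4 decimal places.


Applying the Widmark formula:
BAC = (dose_g / (body_wt * 1000 * r)) * 100
Denominator = 50.1 * 1000 * 0.65 = 32565
BAC = (50.6 / 32565) * 100
BAC = 0.1554 g/dL

0.1554


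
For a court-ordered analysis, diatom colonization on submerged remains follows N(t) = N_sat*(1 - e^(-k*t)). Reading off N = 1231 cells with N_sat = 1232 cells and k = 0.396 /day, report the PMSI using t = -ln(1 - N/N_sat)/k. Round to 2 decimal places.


PMSI from diatom colonization curve:
N / N_sat = 1231 / 1232 = 0.999188
1 - N/N_sat = 0.000812
ln(1 - N/N_sat) = -7.11601
t = -ln(1 - N/N_sat) / k = -(-7.11601) / 0.396 = 17.97 days

17.97


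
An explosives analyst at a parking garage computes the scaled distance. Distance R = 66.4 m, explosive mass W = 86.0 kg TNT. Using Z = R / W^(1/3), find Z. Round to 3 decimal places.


Scaled distance calculation:
W^(1/3) = 86.0^(1/3) = 4.414005
Z = R / W^(1/3) = 66.4 / 4.414005
Z = 15.043 m/kg^(1/3)

15.043


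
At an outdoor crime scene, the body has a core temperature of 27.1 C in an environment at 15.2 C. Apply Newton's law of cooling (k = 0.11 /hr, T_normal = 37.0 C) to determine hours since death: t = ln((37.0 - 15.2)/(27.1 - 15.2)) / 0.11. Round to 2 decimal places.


Using Newton's law of cooling:
t = ln((T_normal - T_ambient) / (T_body - T_ambient)) / k
T_normal - T_ambient = 21.8
T_body - T_ambient = 11.9
Ratio = 1.831933
ln(ratio) = 0.605372
t = 0.605372 / 0.11 = 5.50 hours

5.50


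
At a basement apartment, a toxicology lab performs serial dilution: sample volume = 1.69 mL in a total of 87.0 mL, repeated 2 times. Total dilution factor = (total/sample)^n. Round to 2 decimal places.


Dilution factor calculation:
Single dilution = V_total / V_sample = 87.0 / 1.69 ≈ 51.47929
Number of dilutions = 2
Total DF = (87.0 / 1.69)^2 (full precision, rounded at the end) = 2650.12

2650.12


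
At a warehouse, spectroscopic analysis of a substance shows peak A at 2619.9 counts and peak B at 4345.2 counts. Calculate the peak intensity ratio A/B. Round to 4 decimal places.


Spectral peak ratio:
Peak A = 2619.9 counts
Peak B = 4345.2 counts
Ratio = 2619.9 / 4345.2 = 0.6029

0.6029


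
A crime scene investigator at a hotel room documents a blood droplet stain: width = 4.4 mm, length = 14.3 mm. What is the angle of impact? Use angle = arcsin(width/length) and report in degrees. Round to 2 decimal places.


Blood spatter impact angle calculation:
width / length = 4.4 / 14.3 = 0.307692
angle = arcsin(0.307692)
angle = 17.92 degrees

17.92


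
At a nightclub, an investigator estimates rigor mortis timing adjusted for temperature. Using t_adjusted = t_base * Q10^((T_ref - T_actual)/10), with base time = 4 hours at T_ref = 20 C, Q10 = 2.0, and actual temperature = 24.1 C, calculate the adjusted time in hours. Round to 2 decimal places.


Rigor mortis time adjustment:
Exponent = (T_ref - T_actual) / 10 = (20 - 24.1) / 10 = -0.41
Q10 factor = 2.0^-0.41 = 0.75262
t_adjusted = 4 * 0.75262 = 3.01 hours

3.01


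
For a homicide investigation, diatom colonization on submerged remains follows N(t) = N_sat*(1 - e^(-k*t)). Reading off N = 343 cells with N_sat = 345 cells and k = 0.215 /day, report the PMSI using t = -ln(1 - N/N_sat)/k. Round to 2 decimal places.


PMSI from diatom colonization curve:
N / N_sat = 343 / 345 = 0.994203
1 - N/N_sat = 0.005797
ln(1 - N/N_sat) = -5.150415
t = -ln(1 - N/N_sat) / k = -(-5.150415) / 0.215 = 23.96 days

23.96


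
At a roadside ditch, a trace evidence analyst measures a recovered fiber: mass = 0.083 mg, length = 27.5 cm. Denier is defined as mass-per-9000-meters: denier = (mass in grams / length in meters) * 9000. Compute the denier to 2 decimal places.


Denier calculation:
Mass in grams = 0.083 mg / 1000 = 0.000083 g
Length in meters = 27.5 cm / 100 = 0.275 m
Linear density = mass / length = 0.000083 / 0.275 = 0.00030182 g/m
Denier = (g/m) * 9000 = 0.00030182 * 9000 = 2.72

2.72


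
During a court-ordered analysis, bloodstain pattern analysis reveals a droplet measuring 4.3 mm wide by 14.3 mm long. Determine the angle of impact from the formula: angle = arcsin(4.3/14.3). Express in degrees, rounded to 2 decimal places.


Blood spatter impact angle calculation:
width / length = 4.3 / 14.3 = 0.300699
angle = arcsin(0.300699)
angle = 17.50 degrees

17.50


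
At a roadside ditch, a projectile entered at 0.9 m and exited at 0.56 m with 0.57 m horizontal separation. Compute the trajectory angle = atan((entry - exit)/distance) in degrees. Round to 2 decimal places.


Bullet trajectory angle:
Height difference = 0.9 - 0.56 = 0.34 m
angle = atan(0.34 / 0.57)
angle = atan(0.596491)
angle = 30.82 degrees

30.82


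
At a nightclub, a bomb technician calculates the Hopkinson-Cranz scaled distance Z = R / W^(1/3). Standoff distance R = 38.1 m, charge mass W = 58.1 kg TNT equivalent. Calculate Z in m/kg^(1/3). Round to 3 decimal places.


Scaled distance calculation:
W^(1/3) = 58.1^(1/3) = 3.8731
Z = R / W^(1/3) = 38.1 / 3.8731
Z = 9.837 m/kg^(1/3)

9.837


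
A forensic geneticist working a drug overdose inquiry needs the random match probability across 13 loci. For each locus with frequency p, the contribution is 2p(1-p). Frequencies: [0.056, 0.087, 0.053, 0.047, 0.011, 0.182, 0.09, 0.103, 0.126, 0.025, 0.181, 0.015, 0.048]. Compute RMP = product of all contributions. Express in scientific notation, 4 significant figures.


Computing RMP for 13 loci:
Locus 1: 2 * 0.056 * 0.944 = 0.105728
Locus 2: 2 * 0.087 * 0.913 = 0.158862
Locus 3: 2 * 0.053 * 0.947 = 0.100382
Locus 4: 2 * 0.047 * 0.953 = 0.089582
Locus 5: 2 * 0.011 * 0.989 = 0.021758
Locus 6: 2 * 0.182 * 0.818 = 0.297752
Locus 7: 2 * 0.09 * 0.91 = 0.1638
Locus 8: 2 * 0.103 * 0.897 = 0.184782
Locus 9: 2 * 0.126 * 0.874 = 0.220248
Locus 10: 2 * 0.025 * 0.975 = 0.04875
Locus 11: 2 * 0.181 * 0.819 = 0.296478
Locus 12: 2 * 0.015 * 0.985 = 0.02955
Locus 13: 2 * 0.048 * 0.952 = 0.091392
RMP = 2.546e-13

2.546e-13


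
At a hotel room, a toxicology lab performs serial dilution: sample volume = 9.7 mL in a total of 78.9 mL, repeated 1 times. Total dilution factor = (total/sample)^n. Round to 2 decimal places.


Dilution factor calculation:
Single dilution = V_total / V_sample = 78.9 / 9.7 ≈ 8.134021
Number of dilutions = 1
Total DF = (78.9 / 9.7)^1 (full precision, rounded at the end) = 8.13

8.13


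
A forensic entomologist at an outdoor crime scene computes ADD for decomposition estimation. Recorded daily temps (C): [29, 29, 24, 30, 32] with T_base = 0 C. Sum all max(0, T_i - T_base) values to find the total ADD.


Computing ADD day by day:
Day 1: max(0, 29 - 0) = 29
Day 2: max(0, 29 - 0) = 29
Day 3: max(0, 24 - 0) = 24
Day 4: max(0, 30 - 0) = 30
Day 5: max(0, 32 - 0) = 32
Total ADD = 144

144


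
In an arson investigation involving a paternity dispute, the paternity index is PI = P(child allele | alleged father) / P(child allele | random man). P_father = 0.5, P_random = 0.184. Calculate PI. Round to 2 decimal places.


Paternity Index calculation:
PI = P(allele|father) / P(allele|random)
PI = 0.5 / 0.184
PI = 2.72

2.72


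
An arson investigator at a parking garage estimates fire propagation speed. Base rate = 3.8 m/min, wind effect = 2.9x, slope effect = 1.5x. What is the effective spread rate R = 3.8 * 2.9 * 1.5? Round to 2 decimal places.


Fire spread rate calculation:
R = R0 * wind_factor * slope_factor
= 3.8 * 2.9 * 1.5
= 11.02 * 1.5
= 16.53 m/min

16.53


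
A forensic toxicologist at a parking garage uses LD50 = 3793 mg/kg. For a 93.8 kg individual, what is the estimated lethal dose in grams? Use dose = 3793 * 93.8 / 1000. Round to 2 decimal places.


Lethal dose calculation:
Lethal dose = LD50 * body_weight / 1000
= 3793 * 93.8 / 1000
= 355783.4 / 1000
= 355.78 g

355.78


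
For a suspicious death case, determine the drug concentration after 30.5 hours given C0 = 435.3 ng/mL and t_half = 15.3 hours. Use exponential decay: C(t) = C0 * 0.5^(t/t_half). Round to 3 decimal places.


Drug concentration decay:
Number of half-lives = t / t_half = 30.5 / 15.3 = 1.993464
Decay factor = 0.5^1.993464 = 0.25113517
C(t) = 435.3 * 0.25113517 = 109.319 ng/mL

109.319


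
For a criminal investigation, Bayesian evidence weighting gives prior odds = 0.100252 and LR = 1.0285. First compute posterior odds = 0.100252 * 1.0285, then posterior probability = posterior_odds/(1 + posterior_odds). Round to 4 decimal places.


Bayesian evidence evaluation:
Posterior odds = prior_odds * LR = 0.100252 * 1.0285 = 0.1031092
Posterior probability = posterior_odds / (1 + posterior_odds)
= 0.1031092 / (1 + 0.1031092)
= 0.1031092 / 1.1031092
= 0.0935

0.0935


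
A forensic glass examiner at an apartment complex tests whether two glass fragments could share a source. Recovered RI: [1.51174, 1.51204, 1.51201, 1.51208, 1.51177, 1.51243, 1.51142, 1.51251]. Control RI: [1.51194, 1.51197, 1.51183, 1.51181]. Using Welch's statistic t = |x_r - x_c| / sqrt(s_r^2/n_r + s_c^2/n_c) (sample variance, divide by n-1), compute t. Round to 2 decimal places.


Welch's t-criterion for glass RI comparison:
Recovered mean = sum / n_r = 12.096 / 8 = 1.512
Control mean = sum / n_c = 6.04755 / 4 = 1.5118875
Recovered sample variance s_r^2 = 1.3e-07
Control sample variance s_c^2 = 6.29167e-09
Welch SE (unpooled) = sqrt(s_r^2/n_r + s_c^2/n_c) = sqrt(1.625e-08 + 1.57292e-09) = sqrt(1.78229e-08) = 0.000133502
|mean_r - mean_c| = 0.0001125
t = 0.0001125 / 0.000133502 = 0.84

0.84


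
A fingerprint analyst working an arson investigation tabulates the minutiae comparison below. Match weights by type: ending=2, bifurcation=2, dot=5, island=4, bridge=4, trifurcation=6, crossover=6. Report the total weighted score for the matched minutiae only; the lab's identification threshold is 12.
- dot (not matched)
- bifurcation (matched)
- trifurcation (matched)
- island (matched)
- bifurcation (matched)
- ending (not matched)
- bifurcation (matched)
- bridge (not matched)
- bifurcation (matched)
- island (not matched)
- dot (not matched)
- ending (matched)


Weighted minutiae match score:
  dot: not matched, +0
  bifurcation: matched, +2 (running total 2)
  trifurcation: matched, +6 (running total 8)
  island: matched, +4 (running total 12)
  bifurcation: matched, +2 (running total 14)
  ending: not matched, +0
  bifurcation: matched, +2 (running total 16)
  bridge: not matched, +0
  bifurcation: matched, +2 (running total 18)
  island: not matched, +0
  dot: not matched, +0
  ending: matched, +2 (running total 20)
Total score = 20
Threshold = 12; verdict = identification

20
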